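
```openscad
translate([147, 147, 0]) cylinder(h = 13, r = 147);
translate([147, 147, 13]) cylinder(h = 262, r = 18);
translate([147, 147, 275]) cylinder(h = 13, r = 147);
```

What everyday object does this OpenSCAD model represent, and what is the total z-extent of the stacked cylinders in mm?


A spool. The overall height is 288 mm.

Three coaxial cylinders, large–small–large — a spool. Two 13 mm flanges and a 262 mm core give 13 + 262 + 13 = 288 mm.


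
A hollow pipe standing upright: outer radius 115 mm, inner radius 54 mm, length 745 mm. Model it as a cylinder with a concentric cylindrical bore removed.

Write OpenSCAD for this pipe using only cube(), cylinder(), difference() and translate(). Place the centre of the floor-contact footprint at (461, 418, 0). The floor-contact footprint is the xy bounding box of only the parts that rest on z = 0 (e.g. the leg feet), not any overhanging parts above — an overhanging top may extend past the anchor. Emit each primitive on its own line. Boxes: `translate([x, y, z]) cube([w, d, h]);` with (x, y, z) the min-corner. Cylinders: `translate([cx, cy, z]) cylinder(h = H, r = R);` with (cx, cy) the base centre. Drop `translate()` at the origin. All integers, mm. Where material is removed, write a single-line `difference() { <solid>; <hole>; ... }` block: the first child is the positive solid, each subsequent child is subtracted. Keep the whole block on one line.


difference() { translate([461, 418, 0]) cylinder(h = 745, r = 115); translate([461, 418, 0]) cylinder(h = 745, r = 54); }


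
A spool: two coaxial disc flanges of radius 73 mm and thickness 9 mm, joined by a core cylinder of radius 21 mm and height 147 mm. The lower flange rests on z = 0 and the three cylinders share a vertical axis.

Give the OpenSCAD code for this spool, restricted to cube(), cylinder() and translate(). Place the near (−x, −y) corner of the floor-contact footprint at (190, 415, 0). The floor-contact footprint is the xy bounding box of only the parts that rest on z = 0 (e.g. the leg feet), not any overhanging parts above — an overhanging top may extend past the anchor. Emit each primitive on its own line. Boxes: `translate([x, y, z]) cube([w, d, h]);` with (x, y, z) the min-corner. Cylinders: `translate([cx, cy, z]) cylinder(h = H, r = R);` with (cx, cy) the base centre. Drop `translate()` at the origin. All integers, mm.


translate([263, 488, 0]) cylinder(h = 9, r = 73);
translate([263, 488, 9]) cylinder(h = 147, r = 21);
translate([263, 488, 156]) cylinder(h = 9, r = 73);


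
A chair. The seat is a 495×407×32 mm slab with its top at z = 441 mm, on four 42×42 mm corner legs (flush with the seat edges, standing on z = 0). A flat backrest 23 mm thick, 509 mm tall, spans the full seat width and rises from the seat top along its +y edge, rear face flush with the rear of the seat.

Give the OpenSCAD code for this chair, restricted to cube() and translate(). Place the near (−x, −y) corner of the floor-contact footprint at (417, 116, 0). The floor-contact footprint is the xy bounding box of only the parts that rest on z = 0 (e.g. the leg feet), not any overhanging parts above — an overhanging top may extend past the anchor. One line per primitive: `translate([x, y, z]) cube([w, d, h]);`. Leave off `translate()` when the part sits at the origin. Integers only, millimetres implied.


// leg_h = 441 - 32 = 409
translate([417, 116, 409]) cube([495, 407, 32]);
translate([417, 116, 0]) cube([42, 42, 409]);
translate([870, 116, 0]) cube([42, 42, 409]);
translate([417, 481, 0]) cube([42, 42, 409]);
translate([870, 481, 0]) cube([42, 42, 409]);
translate([417, 500, 441]) cube([495, 23, 509]);


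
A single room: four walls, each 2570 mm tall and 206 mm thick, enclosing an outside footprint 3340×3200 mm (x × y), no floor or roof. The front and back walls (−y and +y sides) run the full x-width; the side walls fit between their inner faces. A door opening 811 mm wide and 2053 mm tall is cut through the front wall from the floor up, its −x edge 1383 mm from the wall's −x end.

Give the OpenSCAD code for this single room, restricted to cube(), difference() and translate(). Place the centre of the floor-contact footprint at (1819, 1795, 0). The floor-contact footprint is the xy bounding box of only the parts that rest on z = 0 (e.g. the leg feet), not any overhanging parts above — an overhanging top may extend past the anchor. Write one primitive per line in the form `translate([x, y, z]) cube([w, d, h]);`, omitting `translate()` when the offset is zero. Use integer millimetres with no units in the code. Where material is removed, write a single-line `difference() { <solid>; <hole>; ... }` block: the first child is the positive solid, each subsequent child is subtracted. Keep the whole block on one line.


difference() { translate([149, 195, 0]) cube([3340, 206, 2570]); translate([1532, 195, 0]) cube([811, 206, 2053]); }
translate([149, 3189, 0]) cube([3340, 206, 2570]);
translate([149, 401, 0]) cube([206, 2788, 2570]);
translate([3283, 401, 0]) cube([206, 2788, 2570]);


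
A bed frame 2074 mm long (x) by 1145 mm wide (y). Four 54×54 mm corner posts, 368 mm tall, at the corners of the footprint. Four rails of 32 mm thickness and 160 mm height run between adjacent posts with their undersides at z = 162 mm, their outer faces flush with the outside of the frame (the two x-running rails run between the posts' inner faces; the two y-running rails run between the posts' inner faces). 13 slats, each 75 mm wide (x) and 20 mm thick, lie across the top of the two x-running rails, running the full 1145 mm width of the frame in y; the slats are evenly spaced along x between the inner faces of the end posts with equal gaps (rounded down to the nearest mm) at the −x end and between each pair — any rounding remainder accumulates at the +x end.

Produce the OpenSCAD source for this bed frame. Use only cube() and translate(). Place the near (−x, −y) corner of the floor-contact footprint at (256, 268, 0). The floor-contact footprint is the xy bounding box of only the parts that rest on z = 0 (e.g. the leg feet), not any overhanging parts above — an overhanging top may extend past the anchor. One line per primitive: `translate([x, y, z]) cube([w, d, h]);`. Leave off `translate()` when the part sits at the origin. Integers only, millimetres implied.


translate([256, 268, 0]) cube([54, 54, 368]);
translate([256, 1359, 0]) cube([54, 54, 368]);
translate([2276, 268, 0]) cube([54, 54, 368]);
translate([2276, 1359, 0]) cube([54, 54, 368]);
translate([310, 268, 162]) cube([1966, 32, 160]);
translate([310, 1381, 162]) cube([1966, 32, 160]);
translate([256, 322, 162]) cube([32, 1037, 160]);
translate([2298, 322, 162]) cube([32, 1037, 160]);
translate([380, 268, 322]) cube([75, 1145, 20]);
translate([525, 268, 322]) cube([75, 1145, 20]);
translate([670, 268, 322]) cube([75, 1145, 20]);
translate([815, 268, 322]) cube([75, 1145, 20]);
translate([960, 268, 322]) cube([75, 1145, 20]);
translate([1105, 268, 322]) cube([75, 1145, 20]);
translate([1250, 268, 322]) cube([75, 1145, 20]);
translate([1395, 268, 322]) cube([75, 1145, 20]);
translate([1540, 268, 322]) cube([75, 1145, 20]);
translate([1685, 268, 322]) cube([75, 1145, 20]);
translate([1830, 268, 322]) cube([75, 1145, 20]);
translate([1975, 268, 322]) cube([75, 1145, 20]);
translate([2120, 268, 322]) cube([75, 1145, 20]);


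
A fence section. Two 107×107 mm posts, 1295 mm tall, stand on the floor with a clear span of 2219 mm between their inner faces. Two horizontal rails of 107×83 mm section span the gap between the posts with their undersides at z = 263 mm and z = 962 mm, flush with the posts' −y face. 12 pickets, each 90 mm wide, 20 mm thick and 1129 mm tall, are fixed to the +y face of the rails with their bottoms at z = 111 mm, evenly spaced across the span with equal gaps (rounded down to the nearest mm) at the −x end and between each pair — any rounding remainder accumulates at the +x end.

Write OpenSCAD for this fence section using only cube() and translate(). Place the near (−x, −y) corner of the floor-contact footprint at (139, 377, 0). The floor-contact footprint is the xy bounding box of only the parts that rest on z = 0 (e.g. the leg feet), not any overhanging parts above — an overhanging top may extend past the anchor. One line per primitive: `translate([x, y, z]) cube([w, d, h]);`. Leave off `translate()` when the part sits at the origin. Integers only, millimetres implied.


translate([139, 377, 0]) cube([107, 107, 1295]);
translate([2465, 377, 0]) cube([107, 107, 1295]);
translate([246, 377, 263]) cube([2219, 107, 83]);
translate([246, 377, 962]) cube([2219, 107, 83]);
translate([333, 484, 111]) cube([90, 20, 1129]);
translate([510, 484, 111]) cube([90, 20, 1129]);
translate([687, 484, 111]) cube([90, 20, 1129]);
translate([864, 484, 111]) cube([90, 20, 1129]);
translate([1041, 484, 111]) cube([90, 20, 1129]);
translate([1218, 484, 111]) cube([90, 20, 1129]);
translate([1395, 484, 111]) cube([90, 20, 1129]);
translate([1572, 484, 111]) cube([90, 20, 1129]);
translate([1749, 484, 111]) cube([90, 20, 1129]);
translate([1926, 484, 111]) cube([90, 20, 1129]);
translate([2103, 484, 111]) cube([90, 20, 1129]);
translate([2280, 484, 111]) cube([90, 20, 1129]);


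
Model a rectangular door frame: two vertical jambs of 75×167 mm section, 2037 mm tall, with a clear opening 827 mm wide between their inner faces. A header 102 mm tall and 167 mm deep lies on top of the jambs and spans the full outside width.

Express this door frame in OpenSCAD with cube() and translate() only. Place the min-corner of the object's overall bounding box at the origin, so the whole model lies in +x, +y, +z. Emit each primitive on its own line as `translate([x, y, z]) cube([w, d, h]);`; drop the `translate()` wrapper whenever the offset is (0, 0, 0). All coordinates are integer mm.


cube([75, 167, 2037]);
translate([902, 0, 0]) cube([75, 167, 2037]);
translate([0, 0, 2037]) cube([977, 167, 102]);


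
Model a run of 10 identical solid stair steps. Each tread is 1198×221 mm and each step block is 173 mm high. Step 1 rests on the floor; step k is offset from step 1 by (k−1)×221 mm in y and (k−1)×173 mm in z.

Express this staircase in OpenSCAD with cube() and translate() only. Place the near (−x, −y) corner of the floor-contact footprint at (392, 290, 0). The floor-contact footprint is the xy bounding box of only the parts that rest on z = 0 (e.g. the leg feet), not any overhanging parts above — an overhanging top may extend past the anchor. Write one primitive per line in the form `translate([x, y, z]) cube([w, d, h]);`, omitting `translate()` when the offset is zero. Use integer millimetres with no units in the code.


translate([392, 290, 0]) cube([1198, 221, 173]);
translate([392, 511, 173]) cube([1198, 221, 173]);
translate([392, 732, 346]) cube([1198, 221, 173]);
translate([392, 953, 519]) cube([1198, 221, 173]);
translate([392, 1174, 692]) cube([1198, 221, 173]);
translate([392, 1395, 865]) cube([1198, 221, 173]);
translate([392, 1616, 1038]) cube([1198, 221, 173]);
translate([392, 1837, 1211]) cube([1198, 221, 173]);
translate([392, 2058, 1384]) cube([1198, 221, 173]);
translate([392, 2279, 1557]) cube([1198, 221, 173]);


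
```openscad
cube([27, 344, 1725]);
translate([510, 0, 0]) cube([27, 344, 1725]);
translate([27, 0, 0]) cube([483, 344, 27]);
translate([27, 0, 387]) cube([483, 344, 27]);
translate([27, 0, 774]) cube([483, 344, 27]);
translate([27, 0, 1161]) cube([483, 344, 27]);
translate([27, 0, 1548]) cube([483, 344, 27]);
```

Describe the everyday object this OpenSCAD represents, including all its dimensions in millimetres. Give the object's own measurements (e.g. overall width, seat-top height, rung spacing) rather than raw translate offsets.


An open bookshelf. Two side panels, each 27 mm thick, 344 mm deep and 1725 mm tall, stand 537 mm apart (outside-to-outside). Between them sit 5 shelves, each 27 mm thick and 344 mm deep, spanning the full gap between the sides. The bottom shelf rests on the floor (its underside at z = 0) and the clear gap between one shelf's top and the next shelf's underside is 360 mm.


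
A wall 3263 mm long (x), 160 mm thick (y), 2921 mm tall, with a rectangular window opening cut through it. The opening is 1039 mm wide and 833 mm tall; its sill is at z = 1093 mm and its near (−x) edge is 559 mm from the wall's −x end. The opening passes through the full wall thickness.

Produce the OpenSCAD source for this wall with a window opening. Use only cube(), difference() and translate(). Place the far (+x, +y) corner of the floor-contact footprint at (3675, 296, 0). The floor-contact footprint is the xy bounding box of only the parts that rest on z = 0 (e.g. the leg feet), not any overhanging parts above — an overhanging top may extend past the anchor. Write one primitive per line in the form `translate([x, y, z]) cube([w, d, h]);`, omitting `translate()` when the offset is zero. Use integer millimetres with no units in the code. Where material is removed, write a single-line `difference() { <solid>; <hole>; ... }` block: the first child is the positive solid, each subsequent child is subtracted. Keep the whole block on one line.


difference() { translate([412, 136, 0]) cube([3263, 160, 2921]); translate([971, 136, 1093]) cube([1039, 160, 833]); }


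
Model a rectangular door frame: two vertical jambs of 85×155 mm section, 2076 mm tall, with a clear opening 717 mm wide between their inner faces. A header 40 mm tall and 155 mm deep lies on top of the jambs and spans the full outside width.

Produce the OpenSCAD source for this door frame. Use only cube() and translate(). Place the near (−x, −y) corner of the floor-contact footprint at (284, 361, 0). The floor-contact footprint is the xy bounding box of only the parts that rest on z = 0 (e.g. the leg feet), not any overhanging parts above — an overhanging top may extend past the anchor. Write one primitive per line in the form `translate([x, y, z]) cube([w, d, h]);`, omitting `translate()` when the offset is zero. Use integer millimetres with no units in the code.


translate([284, 361, 0]) cube([85, 155, 2076]);
translate([1086, 361, 0]) cube([85, 155, 2076]);
translate([284, 361, 2076]) cube([887, 155, 40]);


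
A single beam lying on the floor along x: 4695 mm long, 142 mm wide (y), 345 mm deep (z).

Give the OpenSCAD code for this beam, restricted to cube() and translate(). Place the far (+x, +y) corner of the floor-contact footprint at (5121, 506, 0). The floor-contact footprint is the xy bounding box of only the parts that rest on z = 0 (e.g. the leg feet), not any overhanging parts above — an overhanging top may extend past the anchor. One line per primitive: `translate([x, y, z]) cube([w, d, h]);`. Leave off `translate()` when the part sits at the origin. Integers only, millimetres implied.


translate([426, 364, 0]) cube([4695, 142, 345]);


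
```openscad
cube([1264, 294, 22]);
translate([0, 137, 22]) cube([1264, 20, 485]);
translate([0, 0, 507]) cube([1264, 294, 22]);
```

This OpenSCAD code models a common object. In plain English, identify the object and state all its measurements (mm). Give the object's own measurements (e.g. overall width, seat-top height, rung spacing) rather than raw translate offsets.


An I-beam lying along x, 1264 mm long. Overall section height 529 mm. Two flanges 294 mm wide (y) and 22 mm thick, one on the floor and one at the top; a web 20 mm thick runs between them, centred on the flange width.


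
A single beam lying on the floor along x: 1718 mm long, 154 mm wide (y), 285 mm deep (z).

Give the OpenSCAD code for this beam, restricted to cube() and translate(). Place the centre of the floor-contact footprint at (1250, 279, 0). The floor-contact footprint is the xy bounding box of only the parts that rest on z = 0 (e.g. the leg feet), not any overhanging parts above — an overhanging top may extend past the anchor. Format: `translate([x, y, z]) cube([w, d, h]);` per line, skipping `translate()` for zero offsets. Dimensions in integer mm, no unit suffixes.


translate([391, 202, 0]) cube([1718, 154, 285]);


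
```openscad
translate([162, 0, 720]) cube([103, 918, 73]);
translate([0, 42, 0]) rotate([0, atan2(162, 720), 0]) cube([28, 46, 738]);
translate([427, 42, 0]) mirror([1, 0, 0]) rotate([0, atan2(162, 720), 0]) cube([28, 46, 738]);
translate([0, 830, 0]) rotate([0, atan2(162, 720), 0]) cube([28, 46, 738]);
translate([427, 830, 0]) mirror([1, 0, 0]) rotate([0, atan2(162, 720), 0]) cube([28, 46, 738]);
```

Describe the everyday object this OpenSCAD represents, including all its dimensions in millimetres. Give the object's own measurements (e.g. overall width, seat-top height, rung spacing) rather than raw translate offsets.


A sawhorse. A 103×918×73 mm beam (x, y, z) sits on two A-frame leg pairs. Each pair is two raked legs of 28×46 mm section (46 mm along y) splaying symmetrically in x. Each leg rises 720 mm vertically over 162 mm of horizontal reach and is 738 mm long along its own axis. Every leg's outer bottom edge rests on the floor and its outer top edge meets a bottom edge of the beam — the left legs (tilting toward +x) meet the beam's −x bottom edge, the right legs (their mirror images, tilting toward −x) meet its +x bottom edge — so the leg tops tuck under the beam, the beam's underside is 720 mm above the floor, and the feet are 427 mm apart outside-to-outside with the beam centred between them. The two leg pairs are set in 42 mm from either end of the beam.


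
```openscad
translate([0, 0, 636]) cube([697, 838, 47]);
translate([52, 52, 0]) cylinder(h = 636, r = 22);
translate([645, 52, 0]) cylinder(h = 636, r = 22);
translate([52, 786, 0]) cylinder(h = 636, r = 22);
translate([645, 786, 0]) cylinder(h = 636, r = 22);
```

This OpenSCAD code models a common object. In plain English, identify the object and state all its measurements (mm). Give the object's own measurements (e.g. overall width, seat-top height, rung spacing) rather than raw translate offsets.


A table: top 697 mm (x) × 838 mm (y), 47 mm thick, upper face at z = 683 mm, on four round legs of 44 mm diameter, each leg's bounding box inset 30 mm from the nearest pair of top edges from z = 0 to the bottom of the top.


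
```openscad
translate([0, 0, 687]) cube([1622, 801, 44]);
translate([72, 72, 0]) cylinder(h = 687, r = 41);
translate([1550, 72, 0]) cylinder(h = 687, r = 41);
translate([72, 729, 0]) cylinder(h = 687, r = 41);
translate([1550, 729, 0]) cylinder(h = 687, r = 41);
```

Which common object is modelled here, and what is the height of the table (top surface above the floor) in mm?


A table. The table height is 731 mm.

A 1622×801×44 slab sits at z = 687 on four Ø82 mm round legs — a table. The top surface is at 687 + 44 = 731 mm.


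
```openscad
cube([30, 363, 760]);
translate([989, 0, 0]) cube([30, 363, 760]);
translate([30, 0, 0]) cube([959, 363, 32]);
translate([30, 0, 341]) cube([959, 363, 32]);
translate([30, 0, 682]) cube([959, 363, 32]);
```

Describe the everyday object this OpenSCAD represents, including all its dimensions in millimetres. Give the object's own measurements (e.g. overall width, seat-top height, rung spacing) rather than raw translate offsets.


An open bookshelf. Two side panels, each 30 mm thick, 363 mm deep and 760 mm tall, stand 1019 mm apart (outside-to-outside). Between them sit 3 shelves, each 32 mm thick and 363 mm deep, spanning the full gap between the sides. The bottom shelf rests on the floor (its underside at z = 0) and the clear gap between one shelf's top and the next shelf's underside is 309 mm.


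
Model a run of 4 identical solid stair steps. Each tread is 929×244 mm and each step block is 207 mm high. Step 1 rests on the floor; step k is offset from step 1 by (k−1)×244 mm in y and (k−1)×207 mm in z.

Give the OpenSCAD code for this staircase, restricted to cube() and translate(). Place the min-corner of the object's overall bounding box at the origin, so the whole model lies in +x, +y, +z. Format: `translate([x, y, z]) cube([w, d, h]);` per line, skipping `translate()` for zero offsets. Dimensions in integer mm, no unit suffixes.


cube([929, 244, 207]);
translate([0, 244, 207]) cube([929, 244, 207]);
translate([0, 488, 414]) cube([929, 244, 207]);
translate([0, 732, 621]) cube([929, 244, 207]);


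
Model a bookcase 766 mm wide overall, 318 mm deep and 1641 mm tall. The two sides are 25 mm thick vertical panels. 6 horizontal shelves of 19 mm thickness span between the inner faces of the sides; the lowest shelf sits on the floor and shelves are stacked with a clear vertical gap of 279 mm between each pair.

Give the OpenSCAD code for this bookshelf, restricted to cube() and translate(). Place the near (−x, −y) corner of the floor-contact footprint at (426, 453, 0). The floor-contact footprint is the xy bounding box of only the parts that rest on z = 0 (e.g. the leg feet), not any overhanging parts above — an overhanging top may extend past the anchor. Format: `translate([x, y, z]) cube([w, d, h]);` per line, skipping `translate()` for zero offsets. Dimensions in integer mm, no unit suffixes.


translate([426, 453, 0]) cube([25, 318, 1641]);
translate([1167, 453, 0]) cube([25, 318, 1641]);
translate([451, 453, 0]) cube([716, 318, 19]);
translate([451, 453, 298]) cube([716, 318, 19]);
translate([451, 453, 596]) cube([716, 318, 19]);
translate([451, 453, 894]) cube([716, 318, 19]);
translate([451, 453, 1192]) cube([716, 318, 19]);
translate([451, 453, 1490]) cube([716, 318, 19]);


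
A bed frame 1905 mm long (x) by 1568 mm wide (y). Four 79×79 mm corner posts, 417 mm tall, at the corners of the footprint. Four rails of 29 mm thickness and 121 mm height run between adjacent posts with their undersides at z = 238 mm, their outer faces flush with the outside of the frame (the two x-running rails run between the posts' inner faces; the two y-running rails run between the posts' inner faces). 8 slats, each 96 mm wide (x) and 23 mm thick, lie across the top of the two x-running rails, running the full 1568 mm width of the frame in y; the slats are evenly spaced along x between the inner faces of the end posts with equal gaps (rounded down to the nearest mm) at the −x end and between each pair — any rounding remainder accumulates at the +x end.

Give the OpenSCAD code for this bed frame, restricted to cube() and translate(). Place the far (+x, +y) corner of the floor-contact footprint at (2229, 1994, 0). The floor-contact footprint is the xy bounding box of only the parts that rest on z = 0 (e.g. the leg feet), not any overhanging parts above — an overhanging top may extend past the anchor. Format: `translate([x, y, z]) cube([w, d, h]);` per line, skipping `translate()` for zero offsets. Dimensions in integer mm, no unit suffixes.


// slat z = rail_z + rail_h = 238 + 121 = 359
// slat gap = ⌊(1747 − 8·96) / 9⌋ = 108
translate([324, 426, 0]) cube([79, 79, 417]);
translate([324, 1915, 0]) cube([79, 79, 417]);
translate([2150, 426, 0]) cube([79, 79, 417]);
translate([2150, 1915, 0]) cube([79, 79, 417]);
translate([403, 426, 238]) cube([1747, 29, 121]);
translate([403, 1965, 238]) cube([1747, 29, 121]);
translate([324, 505, 238]) cube([29, 1410, 121]);
translate([2200, 505, 238]) cube([29, 1410, 121]);
translate([511, 426, 359]) cube([96, 1568, 23]);
translate([715, 426, 359]) cube([96, 1568, 23]);
translate([919, 426, 359]) cube([96, 1568, 23]);
translate([1123, 426, 359]) cube([96, 1568, 23]);
translate([1327, 426, 359]) cube([96, 1568, 23]);
translate([1531, 426, 359]) cube([96, 1568, 23]);
translate([1735, 426, 359]) cube([96, 1568, 23]);
translate([1939, 426, 359]) cube([96, 1568, 23]);


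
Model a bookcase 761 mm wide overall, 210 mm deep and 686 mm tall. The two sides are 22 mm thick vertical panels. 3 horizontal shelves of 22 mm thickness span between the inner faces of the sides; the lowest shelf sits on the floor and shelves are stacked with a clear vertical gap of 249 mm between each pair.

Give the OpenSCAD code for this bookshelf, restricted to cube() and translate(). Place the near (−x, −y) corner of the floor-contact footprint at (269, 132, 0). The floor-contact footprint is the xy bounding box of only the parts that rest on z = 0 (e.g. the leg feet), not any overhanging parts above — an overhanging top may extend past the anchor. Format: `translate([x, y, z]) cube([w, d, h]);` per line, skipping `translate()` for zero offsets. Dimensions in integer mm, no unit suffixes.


translate([269, 132, 0]) cube([22, 210, 686]);
translate([1008, 132, 0]) cube([22, 210, 686]);
translate([291, 132, 0]) cube([717, 210, 22]);
translate([291, 132, 271]) cube([717, 210, 22]);
translate([291, 132, 542]) cube([717, 210, 22]);


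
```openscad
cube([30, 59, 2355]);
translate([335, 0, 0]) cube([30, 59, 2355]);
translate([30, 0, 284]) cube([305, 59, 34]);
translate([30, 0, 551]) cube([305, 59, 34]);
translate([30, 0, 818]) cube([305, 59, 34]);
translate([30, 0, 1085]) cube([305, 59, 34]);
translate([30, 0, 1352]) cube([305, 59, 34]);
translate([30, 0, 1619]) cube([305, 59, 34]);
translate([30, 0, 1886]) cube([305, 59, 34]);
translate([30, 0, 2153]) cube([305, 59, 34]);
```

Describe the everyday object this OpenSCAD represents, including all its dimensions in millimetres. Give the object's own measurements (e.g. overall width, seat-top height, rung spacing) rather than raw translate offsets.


A straight ladder. Two 30×59 mm vertical rails, 2355 mm tall, stand 365 mm apart (outside-to-outside) with their front faces coplanar on the −y side. 8 rungs, each 59 mm deep and 34 mm tall, span between the inner faces of the rails, front faces flush with the rails. The lowest rung's underside is at z = 284 mm and rungs are spaced 267 mm apart (underside to underside).


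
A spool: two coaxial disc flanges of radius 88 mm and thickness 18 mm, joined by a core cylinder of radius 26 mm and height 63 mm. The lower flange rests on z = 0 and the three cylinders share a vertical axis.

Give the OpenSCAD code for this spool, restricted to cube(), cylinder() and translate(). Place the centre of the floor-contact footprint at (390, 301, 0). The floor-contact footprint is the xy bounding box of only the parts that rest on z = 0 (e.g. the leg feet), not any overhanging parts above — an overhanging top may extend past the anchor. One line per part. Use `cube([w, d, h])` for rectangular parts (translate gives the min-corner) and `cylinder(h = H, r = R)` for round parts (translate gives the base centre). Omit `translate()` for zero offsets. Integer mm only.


translate([390, 301, 0]) cylinder(h = 18, r = 88);
translate([390, 301, 18]) cylinder(h = 63, r = 26);
translate([390, 301, 81]) cylinder(h = 18, r = 88);


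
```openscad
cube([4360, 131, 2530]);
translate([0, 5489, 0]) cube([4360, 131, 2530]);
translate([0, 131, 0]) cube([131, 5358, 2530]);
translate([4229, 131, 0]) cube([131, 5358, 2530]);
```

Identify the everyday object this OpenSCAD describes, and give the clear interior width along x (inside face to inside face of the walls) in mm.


A house (or room) frame. The interior width is 4098 mm.

Four 2530 mm walls enclosing a rectangle with no floor or roof — a room or house frame. Outside width is 4360 mm and wall thickness is 131 mm, so the interior width is 4360 − 2 × 131 = 4098 mm.


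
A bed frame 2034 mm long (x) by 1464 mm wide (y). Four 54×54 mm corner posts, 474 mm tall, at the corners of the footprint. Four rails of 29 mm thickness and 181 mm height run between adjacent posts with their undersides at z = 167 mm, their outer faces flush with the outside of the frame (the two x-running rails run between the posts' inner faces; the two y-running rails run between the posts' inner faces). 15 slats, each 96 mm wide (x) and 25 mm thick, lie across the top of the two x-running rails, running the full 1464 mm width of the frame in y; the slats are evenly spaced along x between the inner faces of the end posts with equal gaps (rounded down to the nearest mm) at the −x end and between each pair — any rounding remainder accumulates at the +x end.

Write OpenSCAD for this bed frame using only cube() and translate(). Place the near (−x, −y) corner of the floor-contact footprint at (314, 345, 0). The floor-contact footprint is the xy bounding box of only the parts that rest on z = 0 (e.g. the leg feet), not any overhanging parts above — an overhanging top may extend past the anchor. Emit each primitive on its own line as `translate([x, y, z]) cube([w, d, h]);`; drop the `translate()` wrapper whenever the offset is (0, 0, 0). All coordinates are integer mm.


translate([314, 345, 0]) cube([54, 54, 474]);
translate([314, 1755, 0]) cube([54, 54, 474]);
translate([2294, 345, 0]) cube([54, 54, 474]);
translate([2294, 1755, 0]) cube([54, 54, 474]);
translate([368, 345, 167]) cube([1926, 29, 181]);
translate([368, 1780, 167]) cube([1926, 29, 181]);
translate([314, 399, 167]) cube([29, 1356, 181]);
translate([2319, 399, 167]) cube([29, 1356, 181]);
translate([398, 345, 348]) cube([96, 1464, 25]);
translate([524, 345, 348]) cube([96, 1464, 25]);
translate([650, 345, 348]) cube([96, 1464, 25]);
translate([776, 345, 348]) cube([96, 1464, 25]);
translate([902, 345, 348]) cube([96, 1464, 25]);
translate([1028, 345, 348]) cube([96, 1464, 25]);
translate([1154, 345, 348]) cube([96, 1464, 25]);
translate([1280, 345, 348]) cube([96, 1464, 25]);
translate([1406, 345, 348]) cube([96, 1464, 25]);
translate([1532, 345, 348]) cube([96, 1464, 25]);
translate([1658, 345, 348]) cube([96, 1464, 25]);
translate([1784, 345, 348]) cube([96, 1464, 25]);
translate([1910, 345, 348]) cube([96, 1464, 25]);
translate([2036, 345, 348]) cube([96, 1464, 25]);
translate([2162, 345, 348]) cube([96, 1464, 25]);


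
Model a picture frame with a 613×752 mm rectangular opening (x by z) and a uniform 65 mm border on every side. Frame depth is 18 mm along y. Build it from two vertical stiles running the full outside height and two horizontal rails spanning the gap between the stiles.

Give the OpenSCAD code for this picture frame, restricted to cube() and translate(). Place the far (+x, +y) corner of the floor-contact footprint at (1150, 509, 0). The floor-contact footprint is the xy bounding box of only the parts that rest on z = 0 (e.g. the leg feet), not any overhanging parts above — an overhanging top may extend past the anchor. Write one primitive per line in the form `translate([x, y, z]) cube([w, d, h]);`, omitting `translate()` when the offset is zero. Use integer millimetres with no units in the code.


translate([407, 491, 0]) cube([65, 18, 882]);
translate([1085, 491, 0]) cube([65, 18, 882]);
translate([472, 491, 0]) cube([613, 18, 65]);
translate([472, 491, 817]) cube([613, 18, 65]);


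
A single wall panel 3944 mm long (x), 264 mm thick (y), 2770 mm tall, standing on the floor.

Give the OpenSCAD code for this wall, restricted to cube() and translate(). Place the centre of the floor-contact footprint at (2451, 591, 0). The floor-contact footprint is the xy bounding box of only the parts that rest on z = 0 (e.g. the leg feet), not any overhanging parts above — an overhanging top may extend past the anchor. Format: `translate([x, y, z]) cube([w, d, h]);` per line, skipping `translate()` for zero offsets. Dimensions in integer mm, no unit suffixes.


translate([479, 459, 0]) cube([3944, 264, 2770]);


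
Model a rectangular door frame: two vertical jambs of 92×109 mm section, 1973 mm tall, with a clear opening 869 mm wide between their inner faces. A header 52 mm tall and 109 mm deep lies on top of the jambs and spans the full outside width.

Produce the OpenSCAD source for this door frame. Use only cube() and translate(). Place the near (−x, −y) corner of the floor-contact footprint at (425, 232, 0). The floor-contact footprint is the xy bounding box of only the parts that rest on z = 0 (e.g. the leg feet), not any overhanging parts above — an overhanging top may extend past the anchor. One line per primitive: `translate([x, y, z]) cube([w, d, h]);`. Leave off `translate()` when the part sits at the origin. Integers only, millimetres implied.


translate([425, 232, 0]) cube([92, 109, 1973]);
translate([1386, 232, 0]) cube([92, 109, 1973]);
translate([425, 232, 1973]) cube([1053, 109, 52]);


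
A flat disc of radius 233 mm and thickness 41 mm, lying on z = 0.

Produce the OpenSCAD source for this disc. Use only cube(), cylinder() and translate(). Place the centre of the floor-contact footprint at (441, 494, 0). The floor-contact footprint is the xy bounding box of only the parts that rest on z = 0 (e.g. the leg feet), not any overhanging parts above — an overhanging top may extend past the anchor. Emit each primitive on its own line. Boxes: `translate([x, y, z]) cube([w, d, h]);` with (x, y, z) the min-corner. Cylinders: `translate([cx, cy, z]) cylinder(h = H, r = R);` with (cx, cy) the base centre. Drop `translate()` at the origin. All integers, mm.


translate([441, 494, 0]) cylinder(h = 41, r = 233);


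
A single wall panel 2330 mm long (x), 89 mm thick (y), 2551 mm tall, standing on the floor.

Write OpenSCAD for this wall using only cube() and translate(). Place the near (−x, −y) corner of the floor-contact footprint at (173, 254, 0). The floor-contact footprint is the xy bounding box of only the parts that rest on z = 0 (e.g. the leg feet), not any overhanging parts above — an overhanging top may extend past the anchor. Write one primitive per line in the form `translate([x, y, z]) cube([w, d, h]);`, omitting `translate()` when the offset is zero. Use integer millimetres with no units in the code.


translate([173, 254, 0]) cube([2330, 89, 2551]);


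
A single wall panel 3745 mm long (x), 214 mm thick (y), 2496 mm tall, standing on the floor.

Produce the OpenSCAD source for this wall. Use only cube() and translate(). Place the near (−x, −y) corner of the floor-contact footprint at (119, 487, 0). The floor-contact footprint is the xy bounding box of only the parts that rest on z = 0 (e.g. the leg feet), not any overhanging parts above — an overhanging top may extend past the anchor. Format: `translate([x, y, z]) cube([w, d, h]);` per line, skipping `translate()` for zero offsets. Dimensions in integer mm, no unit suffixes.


translate([119, 487, 0]) cube([3745, 214, 2496]);


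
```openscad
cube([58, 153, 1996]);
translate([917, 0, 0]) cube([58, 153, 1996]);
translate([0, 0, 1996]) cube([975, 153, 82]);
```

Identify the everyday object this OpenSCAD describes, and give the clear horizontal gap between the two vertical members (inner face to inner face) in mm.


A door frame. The clear opening width is 859 mm.

Two 1996 mm tall posts with a header on top — a door frame. The left jamb is 58 mm wide at x = 0; the right jamb starts at x = 917. The clear opening is 917 − 58 = 859 mm.


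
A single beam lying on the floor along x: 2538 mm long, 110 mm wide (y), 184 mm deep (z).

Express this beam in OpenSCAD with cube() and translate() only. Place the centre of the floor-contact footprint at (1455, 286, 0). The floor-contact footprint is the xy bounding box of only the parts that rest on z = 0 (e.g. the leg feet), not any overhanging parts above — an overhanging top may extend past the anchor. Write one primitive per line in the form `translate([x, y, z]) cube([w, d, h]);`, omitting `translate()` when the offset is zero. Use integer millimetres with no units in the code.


translate([186, 231, 0]) cube([2538, 110, 184]);


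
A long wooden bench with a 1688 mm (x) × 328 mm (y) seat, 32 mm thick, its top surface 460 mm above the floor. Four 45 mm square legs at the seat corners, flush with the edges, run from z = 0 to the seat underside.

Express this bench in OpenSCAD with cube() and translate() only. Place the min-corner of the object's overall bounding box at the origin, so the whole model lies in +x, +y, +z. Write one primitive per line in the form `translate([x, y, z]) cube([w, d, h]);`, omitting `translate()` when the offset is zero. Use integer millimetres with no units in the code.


translate([0, 0, 428]) cube([1688, 328, 32]);
cube([45, 45, 428]);
translate([0, 283, 0]) cube([45, 45, 428]);
translate([1643, 0, 0]) cube([45, 45, 428]);
translate([1643, 283, 0]) cube([45, 45, 428]);


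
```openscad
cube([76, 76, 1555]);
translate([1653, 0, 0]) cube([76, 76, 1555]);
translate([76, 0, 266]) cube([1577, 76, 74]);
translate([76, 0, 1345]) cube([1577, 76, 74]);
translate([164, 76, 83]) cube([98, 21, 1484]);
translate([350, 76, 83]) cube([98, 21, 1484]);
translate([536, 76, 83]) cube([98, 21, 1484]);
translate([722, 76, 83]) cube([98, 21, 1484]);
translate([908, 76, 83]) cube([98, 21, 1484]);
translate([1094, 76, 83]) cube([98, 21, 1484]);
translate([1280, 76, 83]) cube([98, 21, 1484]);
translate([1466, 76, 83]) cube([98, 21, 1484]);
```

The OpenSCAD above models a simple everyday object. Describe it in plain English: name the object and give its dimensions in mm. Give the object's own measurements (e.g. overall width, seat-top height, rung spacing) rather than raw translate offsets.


A fence section. Two 76×76 mm posts, 1555 mm tall, stand on the floor with a clear span of 1577 mm between their inner faces. Two horizontal rails of 76×74 mm section span the gap between the posts with their undersides at z = 266 mm and z = 1345 mm, flush with the posts' −y face. 8 pickets, each 98 mm wide, 21 mm thick and 1484 mm tall, are fixed to the +y face of the rails with their bottoms at z = 83 mm, spaced across the span with a 88 mm gap after the −x post and between neighbouring pickets, with 89 mm left before the +x post.


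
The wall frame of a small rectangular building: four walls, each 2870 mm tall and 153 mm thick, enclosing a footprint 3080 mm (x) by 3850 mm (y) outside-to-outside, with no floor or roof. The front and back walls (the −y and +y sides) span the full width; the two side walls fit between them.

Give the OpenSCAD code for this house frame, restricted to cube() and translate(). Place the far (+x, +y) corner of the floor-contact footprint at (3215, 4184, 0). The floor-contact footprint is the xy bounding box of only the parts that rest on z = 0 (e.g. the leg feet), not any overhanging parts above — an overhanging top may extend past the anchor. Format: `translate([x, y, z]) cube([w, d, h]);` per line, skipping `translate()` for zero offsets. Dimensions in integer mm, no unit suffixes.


translate([135, 334, 0]) cube([3080, 153, 2870]);
translate([135, 4031, 0]) cube([3080, 153, 2870]);
translate([135, 487, 0]) cube([153, 3544, 2870]);
translate([3062, 487, 0]) cube([153, 3544, 2870]);


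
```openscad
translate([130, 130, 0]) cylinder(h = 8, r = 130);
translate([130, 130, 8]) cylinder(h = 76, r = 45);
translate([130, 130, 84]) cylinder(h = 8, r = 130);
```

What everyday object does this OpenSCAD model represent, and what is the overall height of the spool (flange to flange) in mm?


A spool. The overall height is 92 mm.

Three coaxial cylinders, large–small–large — a spool. Two 8 mm flanges and a 76 mm core give 8 + 76 + 8 = 92 mm.


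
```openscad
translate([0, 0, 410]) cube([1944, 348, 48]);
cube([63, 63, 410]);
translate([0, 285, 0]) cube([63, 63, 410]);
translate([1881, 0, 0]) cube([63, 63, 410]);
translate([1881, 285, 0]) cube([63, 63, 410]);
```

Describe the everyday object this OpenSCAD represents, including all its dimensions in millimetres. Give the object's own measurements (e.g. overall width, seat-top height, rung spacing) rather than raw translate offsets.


A bench: a 1944×348 mm seat slab, 48 mm thick, top at z = 458 mm, on four 63×63 mm square legs flush with the seat corners and standing on z = 0.


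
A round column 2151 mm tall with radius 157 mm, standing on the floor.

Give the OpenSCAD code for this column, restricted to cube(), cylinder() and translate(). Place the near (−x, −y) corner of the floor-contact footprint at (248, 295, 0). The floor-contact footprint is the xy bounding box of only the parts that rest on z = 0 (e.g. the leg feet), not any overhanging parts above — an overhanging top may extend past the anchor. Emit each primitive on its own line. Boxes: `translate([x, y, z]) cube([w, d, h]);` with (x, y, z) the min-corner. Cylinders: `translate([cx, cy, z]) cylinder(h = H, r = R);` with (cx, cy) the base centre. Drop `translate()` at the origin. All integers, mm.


translate([405, 452, 0]) cylinder(h = 2151, r = 157);
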